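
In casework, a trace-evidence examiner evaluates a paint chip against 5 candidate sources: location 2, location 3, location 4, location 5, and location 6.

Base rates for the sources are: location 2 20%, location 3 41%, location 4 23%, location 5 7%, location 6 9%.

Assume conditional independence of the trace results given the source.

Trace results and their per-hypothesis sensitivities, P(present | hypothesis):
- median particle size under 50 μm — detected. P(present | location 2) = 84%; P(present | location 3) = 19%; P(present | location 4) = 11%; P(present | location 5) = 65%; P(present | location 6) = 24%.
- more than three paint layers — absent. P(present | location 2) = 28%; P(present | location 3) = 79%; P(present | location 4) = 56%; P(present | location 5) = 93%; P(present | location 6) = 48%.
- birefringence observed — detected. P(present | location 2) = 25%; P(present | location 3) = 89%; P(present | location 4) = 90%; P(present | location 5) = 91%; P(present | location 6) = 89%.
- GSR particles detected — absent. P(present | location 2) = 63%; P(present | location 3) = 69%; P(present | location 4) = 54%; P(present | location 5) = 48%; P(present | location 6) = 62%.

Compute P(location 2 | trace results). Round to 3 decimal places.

0.437

For each hypothesis, the unnormalized posterior weight is prior × product of the trace result likelihoods (using 1 − P(present | H) for each absent trace result):
  location 2: 0.20 × 0.84 × (1 − 0.28) × 0.25 × (1 − 0.63) = 0.011189
  location 3: 0.41 × 0.19 × (1 − 0.79) × 0.89 × (1 − 0.69) = 0.0045134
  location 4: 0.23 × 0.11 × (1 − 0.56) × 0.90 × (1 − 0.54) = 0.0046086
  location 5: 0.07 × 0.65 × (1 − 0.93) × 0.91 × (1 − 0.48) = 0.0015071
  location 6: 0.09 × 0.24 × (1 − 0.48) × 0.89 × (1 − 0.62) = 0.0037987
The unnormalized weights sum to 0.025617.
P(location 2 | evidence) = 0.011189 / 0.025617 ≈ 0.437.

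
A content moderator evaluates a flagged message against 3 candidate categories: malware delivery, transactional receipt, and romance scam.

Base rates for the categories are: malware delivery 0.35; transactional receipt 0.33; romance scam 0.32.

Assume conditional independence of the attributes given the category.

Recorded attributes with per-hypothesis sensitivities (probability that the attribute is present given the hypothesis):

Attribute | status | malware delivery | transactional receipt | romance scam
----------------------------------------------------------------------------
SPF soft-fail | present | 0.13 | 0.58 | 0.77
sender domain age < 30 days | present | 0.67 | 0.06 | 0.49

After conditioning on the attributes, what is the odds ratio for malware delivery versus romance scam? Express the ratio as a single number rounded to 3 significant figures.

0.252

Posterior odds equal prior odds times the likelihood ratio; only the two competing hypotheses matter.
  malware delivery: 0.35 × 0.13 × 0.67 = 0.030485
  romance scam: 0.32 × 0.77 × 0.49 = 0.12074
Posterior odds = 0.030485 / 0.12074 ≈ 0.252.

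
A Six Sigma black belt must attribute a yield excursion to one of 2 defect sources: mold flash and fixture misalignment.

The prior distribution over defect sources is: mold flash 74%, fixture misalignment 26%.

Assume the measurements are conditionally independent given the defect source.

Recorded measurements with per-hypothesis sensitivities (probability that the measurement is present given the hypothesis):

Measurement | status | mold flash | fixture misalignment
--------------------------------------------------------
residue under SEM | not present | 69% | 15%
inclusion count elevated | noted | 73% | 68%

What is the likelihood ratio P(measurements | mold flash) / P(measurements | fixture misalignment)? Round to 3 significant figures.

The Bayes factor is the ratio of the joint likelihoods of the measurement pattern under the two hypotheses (using 1 − P(present | H) for each absent measurement).
  mold flash: (1 − 0.69) × 0.73 = 0.2263
  fixture misalignment: (1 − 0.15) × 0.68 = 0.578
Bayes factor = 0.2263 / 0.578 ≈ 0.392

0.392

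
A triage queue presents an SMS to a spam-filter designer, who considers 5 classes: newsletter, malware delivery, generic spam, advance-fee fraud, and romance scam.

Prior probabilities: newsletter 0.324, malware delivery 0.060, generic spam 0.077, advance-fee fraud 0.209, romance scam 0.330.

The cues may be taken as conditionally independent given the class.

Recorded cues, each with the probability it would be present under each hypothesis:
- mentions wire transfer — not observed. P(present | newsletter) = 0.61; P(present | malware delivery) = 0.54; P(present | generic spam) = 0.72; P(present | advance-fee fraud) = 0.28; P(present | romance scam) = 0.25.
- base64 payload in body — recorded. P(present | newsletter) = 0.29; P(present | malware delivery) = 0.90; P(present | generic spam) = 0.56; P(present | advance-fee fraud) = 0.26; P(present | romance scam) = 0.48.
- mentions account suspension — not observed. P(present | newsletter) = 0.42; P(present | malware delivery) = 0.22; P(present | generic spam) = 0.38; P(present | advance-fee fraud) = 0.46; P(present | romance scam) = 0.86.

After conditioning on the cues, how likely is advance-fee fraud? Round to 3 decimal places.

Multiply each prior by the joint likelihood of the cue pattern (using 1 − P(present | H) for each absent cue):
  newsletter: 0.324 × (1 − 0.61) × 0.29 × (1 − 0.42) = 0.021254
  malware delivery: 0.060 × (1 − 0.54) × 0.90 × (1 − 0.22) = 0.019375
  generic spam: 0.077 × (1 − 0.72) × 0.56 × (1 − 0.38) = 0.0074856
  advance-fee fraud: 0.209 × (1 − 0.28) × 0.26 × (1 − 0.46) = 0.021127
  romance scam: 0.330 × (1 − 0.25) × 0.48 × (1 − 0.86) = 0.016632
Normalizing constant Z = 0.021254 + 0.019375 + 0.0074856 + 0.021127 + 0.016632 = 0.085874.
P(advance-fee fraud | evidence) = 0.021127 / 0.085874 ≈ 0.246.

0.246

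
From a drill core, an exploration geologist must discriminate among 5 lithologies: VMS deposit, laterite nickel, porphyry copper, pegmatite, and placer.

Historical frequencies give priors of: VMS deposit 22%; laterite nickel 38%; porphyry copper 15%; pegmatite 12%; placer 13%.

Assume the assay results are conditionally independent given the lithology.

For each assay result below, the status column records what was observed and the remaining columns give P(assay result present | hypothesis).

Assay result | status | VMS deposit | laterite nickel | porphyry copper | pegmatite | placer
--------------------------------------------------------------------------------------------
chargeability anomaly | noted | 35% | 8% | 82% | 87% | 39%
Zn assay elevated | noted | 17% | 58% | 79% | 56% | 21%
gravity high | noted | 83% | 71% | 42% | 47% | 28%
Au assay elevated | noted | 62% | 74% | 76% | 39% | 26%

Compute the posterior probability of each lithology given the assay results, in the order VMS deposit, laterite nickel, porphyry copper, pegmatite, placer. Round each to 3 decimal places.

By Bayes' rule with conditional independence, the unnormalized weight for each hypothesis is prior × ∏ likelihoods:
  VMS deposit: 0.22 × 0.35 × 0.17 × 0.83 × 0.62 = 0.0067361
  laterite nickel: 0.38 × 0.08 × 0.58 × 0.71 × 0.74 = 0.0092639
  porphyry copper: 0.15 × 0.82 × 0.79 × 0.42 × 0.76 = 0.031017
  pegmatite: 0.12 × 0.87 × 0.56 × 0.47 × 0.39 = 0.010716
  placer: 0.13 × 0.39 × 0.21 × 0.28 × 0.26 = 0.0007751
Marginal likelihood of the evidence = 0.058508.
P(VMS deposit | evidence) = 0.0067361 / 0.058508 ≈ 0.115
P(laterite nickel | evidence) = 0.0092639 / 0.058508 ≈ 0.158
P(porphyry copper | evidence) = 0.031017 / 0.058508 ≈ 0.530
P(pegmatite | evidence) = 0.010716 / 0.058508 ≈ 0.183
P(placer | evidence) = 0.0007751 / 0.058508 ≈ 0.013

0.115, 0.158, 0.530, 0.183, 0.013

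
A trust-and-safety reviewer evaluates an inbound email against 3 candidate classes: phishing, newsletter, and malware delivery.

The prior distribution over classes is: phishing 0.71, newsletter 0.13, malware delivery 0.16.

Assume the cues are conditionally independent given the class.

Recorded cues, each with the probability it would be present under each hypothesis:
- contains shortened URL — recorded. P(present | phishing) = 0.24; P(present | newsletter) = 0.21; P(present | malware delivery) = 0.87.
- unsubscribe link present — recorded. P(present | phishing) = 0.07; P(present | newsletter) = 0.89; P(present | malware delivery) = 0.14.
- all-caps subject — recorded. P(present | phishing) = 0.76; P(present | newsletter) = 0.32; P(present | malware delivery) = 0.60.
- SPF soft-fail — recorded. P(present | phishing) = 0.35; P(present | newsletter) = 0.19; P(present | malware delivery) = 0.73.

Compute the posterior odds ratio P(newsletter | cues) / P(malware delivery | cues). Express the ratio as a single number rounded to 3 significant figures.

Posterior odds equal prior odds times the likelihood ratio; only the two competing hypotheses matter.
  newsletter: 0.13 × 0.21 × 0.89 × 0.32 × 0.19 = 0.0014773
  malware delivery: 0.16 × 0.87 × 0.14 × 0.60 × 0.73 = 0.0085357
Odds(newsletter : malware delivery) = 0.0014773 / 0.0085357 ≈ 0.173.

0.173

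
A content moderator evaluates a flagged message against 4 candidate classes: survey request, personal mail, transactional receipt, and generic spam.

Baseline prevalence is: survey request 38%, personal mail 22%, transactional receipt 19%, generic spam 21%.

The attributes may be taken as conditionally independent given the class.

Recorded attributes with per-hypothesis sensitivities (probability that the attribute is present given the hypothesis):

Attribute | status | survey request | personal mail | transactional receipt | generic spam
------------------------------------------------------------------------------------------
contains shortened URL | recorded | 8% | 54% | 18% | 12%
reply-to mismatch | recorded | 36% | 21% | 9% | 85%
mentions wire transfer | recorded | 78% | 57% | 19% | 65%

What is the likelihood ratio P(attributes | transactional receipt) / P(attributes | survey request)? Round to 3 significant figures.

0.137

The Bayes factor is the ratio of the joint likelihoods of the attribute pattern under the two hypotheses.
  transactional receipt: 0.18 × 0.09 × 0.19 = 0.003078
  survey request: 0.08 × 0.36 × 0.78 = 0.022464
Bayes factor = 0.003078 / 0.022464 ≈ 0.137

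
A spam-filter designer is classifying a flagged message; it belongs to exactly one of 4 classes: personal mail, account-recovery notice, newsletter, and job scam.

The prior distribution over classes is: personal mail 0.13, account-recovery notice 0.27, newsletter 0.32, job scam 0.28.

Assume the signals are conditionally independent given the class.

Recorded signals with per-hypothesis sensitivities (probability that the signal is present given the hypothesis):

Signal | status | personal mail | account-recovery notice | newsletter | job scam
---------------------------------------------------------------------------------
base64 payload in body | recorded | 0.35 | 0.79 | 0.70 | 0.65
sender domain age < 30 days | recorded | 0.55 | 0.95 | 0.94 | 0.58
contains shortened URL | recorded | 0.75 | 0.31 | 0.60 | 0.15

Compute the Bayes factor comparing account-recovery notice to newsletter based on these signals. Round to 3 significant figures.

Joint likelihood of the signal pattern under each hypothesis:
  account-recovery notice: 0.79 × 0.95 × 0.31 = 0.23265
  newsletter: 0.70 × 0.94 × 0.60 = 0.3948
Bayes factor = 0.23265 / 0.3948 ≈ 0.589

0.589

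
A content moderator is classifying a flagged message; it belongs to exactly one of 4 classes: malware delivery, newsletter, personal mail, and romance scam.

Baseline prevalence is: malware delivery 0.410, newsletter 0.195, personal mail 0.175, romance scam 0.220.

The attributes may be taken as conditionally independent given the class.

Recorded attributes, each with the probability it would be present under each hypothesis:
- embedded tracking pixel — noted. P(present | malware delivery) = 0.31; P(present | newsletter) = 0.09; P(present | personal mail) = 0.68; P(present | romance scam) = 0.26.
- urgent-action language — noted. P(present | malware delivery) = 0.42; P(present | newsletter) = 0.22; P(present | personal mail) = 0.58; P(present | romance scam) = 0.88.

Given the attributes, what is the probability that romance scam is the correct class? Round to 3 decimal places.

Multiply each prior by the joint likelihood of the attribute pattern:
  malware delivery: 0.410 × 0.31 × 0.42 = 0.053382
  newsletter: 0.195 × 0.09 × 0.22 = 0.003861
  personal mail: 0.175 × 0.68 × 0.58 = 0.06902
  romance scam: 0.220 × 0.26 × 0.88 = 0.050336
Normalizing constant Z = 0.053382 + 0.003861 + 0.06902 + 0.050336 = 0.1766.
P(romance scam | evidence) = 0.050336 / 0.1766 ≈ 0.285.

0.285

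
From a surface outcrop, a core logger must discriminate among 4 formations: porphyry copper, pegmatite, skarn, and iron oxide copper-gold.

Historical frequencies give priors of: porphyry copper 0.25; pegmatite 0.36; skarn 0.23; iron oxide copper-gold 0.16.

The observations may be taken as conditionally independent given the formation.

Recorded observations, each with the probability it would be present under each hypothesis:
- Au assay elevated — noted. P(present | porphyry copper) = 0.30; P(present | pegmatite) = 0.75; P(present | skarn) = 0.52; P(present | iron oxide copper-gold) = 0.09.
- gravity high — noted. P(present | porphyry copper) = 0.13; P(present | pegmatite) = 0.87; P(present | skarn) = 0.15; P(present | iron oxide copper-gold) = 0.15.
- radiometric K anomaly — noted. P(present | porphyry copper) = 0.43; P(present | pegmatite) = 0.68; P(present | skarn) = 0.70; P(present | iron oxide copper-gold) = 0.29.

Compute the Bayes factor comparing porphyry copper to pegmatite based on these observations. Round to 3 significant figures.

Joint likelihood of the evidence pattern under each hypothesis:
  porphyry copper: 0.30 × 0.13 × 0.43 = 0.01677
  pegmatite: 0.75 × 0.87 × 0.68 = 0.4437
Bayes factor = 0.01677 / 0.4437 ≈ 0.0378

0.0378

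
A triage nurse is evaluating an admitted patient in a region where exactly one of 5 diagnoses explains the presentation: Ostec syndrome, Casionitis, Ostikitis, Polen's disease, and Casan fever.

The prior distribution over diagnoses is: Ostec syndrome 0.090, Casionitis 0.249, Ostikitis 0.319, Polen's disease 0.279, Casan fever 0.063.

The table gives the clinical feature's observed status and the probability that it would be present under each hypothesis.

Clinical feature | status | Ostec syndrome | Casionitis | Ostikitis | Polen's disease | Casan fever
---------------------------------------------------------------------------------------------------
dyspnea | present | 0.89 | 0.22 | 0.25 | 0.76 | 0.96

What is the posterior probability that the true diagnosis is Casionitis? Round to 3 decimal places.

Multiply each prior by the likelihood of the clinical feature:
  Ostec syndrome: 0.090 × 0.89 = 0.0801
  Casionitis: 0.249 × 0.22 = 0.05478
  Ostikitis: 0.319 × 0.25 = 0.07975
  Polen's disease: 0.279 × 0.76 = 0.21204
  Casan fever: 0.063 × 0.96 = 0.06048
Marginal likelihood of the evidence = 0.48715.
P(Casionitis | evidence) = 0.05478 / 0.48715 ≈ 0.112.

0.112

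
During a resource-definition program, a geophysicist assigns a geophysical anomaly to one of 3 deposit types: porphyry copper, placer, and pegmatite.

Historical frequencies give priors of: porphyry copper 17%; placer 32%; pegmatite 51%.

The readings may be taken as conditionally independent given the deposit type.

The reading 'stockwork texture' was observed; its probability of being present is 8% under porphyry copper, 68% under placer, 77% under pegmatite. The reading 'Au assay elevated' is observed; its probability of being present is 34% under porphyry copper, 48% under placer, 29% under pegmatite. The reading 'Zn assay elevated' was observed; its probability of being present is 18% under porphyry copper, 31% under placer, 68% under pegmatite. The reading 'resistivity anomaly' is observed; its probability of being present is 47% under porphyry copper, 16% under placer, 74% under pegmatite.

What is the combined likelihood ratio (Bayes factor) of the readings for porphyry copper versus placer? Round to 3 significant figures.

0.142

Take the product of per-reading likelihoods under each hypothesis, then divide.
  porphyry copper: 0.08 × 0.34 × 0.18 × 0.47 = 0.0023011
  placer: 0.68 × 0.48 × 0.31 × 0.16 = 0.016189
Bayes factor = 0.0023011 / 0.016189 ≈ 0.142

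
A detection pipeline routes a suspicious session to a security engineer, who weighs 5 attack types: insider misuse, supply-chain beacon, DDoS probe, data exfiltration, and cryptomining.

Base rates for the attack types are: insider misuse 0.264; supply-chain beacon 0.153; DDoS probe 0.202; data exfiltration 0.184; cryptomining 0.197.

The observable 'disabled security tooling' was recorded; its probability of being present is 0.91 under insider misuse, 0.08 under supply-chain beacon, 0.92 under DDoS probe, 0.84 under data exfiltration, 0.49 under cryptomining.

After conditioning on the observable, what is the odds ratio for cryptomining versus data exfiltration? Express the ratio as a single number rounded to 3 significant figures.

Posterior odds equal prior odds times the likelihood ratio; only the two competing hypotheses matter.
  cryptomining: 0.197 × 0.49 = 0.09653
  data exfiltration: 0.184 × 0.84 = 0.15456
Odds(cryptomining : data exfiltration) = 0.09653 / 0.15456 ≈ 0.625.

0.625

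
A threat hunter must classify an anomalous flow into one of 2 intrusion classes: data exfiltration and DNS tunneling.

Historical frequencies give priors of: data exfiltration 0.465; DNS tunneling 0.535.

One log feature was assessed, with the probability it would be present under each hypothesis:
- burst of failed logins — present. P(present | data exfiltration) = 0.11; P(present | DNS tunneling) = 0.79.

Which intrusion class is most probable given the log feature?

By Bayes' rule, the unnormalized weight for each hypothesis is prior × likelihood:
  data exfiltration: 0.465 × 0.11 = 0.05115
  DNS tunneling: 0.535 × 0.79 = 0.42265
The unnormalized weights sum to 0.4738.
P(data exfiltration | evidence) ≈ 0.05115 / 0.4738 ≈ 0.108
P(DNS tunneling | evidence) ≈ 0.42265 / 0.4738 ≈ 0.892
The largest is 0.892, so DNS tunneling is most probable.

DNS tunneling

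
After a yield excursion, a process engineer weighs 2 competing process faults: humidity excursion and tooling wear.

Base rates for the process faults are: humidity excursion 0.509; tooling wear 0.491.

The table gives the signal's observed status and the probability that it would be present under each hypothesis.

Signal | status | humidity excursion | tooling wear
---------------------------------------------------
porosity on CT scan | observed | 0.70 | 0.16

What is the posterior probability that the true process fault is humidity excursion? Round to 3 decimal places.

By Bayes' rule, the unnormalized weight for each hypothesis is prior × likelihood:
  humidity excursion: 0.509 × 0.70 = 0.3563
  tooling wear: 0.491 × 0.16 = 0.07856
Marginal likelihood of the evidence = 0.43486.
P(humidity excursion | evidence) = 0.3563 / 0.43486 ≈ 0.819.

0.819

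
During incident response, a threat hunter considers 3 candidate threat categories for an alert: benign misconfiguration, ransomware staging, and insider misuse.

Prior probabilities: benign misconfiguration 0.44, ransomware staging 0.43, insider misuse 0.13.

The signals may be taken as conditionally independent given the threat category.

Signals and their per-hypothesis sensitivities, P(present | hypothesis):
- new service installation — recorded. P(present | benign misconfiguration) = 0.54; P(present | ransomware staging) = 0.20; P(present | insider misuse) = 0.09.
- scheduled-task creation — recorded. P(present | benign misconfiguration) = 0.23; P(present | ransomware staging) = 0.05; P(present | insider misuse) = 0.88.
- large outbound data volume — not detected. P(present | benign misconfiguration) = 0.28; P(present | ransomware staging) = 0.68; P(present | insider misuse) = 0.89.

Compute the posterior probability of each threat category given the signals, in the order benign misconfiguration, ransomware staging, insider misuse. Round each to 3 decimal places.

0.940, 0.033, 0.027

Multiply each prior by the joint likelihood of the signal pattern (using 1 − P(present | H) for each absent signal):
  benign misconfiguration: 0.44 × 0.54 × 0.23 × (1 − 0.28) = 0.039347
  ransomware staging: 0.43 × 0.20 × 0.05 × (1 − 0.68) = 0.001376
  insider misuse: 0.13 × 0.09 × 0.88 × (1 − 0.89) = 0.0011326
Marginal likelihood of the evidence = 0.041855.
P(benign misconfiguration | evidence) = 0.039347 / 0.041855 ≈ 0.940
P(ransomware staging | evidence) = 0.001376 / 0.041855 ≈ 0.033
P(insider misuse | evidence) = 0.0011326 / 0.041855 ≈ 0.027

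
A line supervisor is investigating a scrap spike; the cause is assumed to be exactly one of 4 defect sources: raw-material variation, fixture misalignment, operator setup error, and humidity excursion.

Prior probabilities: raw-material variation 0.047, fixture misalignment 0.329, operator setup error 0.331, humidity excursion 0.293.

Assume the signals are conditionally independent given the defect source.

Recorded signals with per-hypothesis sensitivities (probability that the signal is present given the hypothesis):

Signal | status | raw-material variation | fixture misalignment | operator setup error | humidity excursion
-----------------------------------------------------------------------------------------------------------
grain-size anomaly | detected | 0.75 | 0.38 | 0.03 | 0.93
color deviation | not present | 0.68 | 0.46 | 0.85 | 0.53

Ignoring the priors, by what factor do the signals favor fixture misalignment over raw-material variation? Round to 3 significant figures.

Joint likelihood of the signal pattern under each hypothesis (using 1 − P(present | H) for each absent signal):
  fixture misalignment: 0.38 × (1 − 0.46) = 0.2052
  raw-material variation: 0.75 × (1 − 0.68) = 0.24
Bayes factor = 0.2052 / 0.24 ≈ 0.855

0.855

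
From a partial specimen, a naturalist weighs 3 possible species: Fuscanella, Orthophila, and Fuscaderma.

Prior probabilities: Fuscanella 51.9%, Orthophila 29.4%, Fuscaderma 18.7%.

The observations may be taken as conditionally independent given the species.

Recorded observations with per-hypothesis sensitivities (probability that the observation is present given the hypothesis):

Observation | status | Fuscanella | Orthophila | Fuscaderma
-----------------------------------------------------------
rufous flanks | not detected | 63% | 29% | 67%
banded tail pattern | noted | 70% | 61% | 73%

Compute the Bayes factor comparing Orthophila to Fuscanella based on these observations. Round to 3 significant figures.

Joint likelihood of the evidence pattern under each hypothesis (using 1 − P(present | H) for each absent observation):
  Orthophila: (1 − 0.29) × 0.61 = 0.4331
  Fuscanella: (1 − 0.63) × 0.70 = 0.259
Bayes factor = 0.4331 / 0.259 ≈ 1.67

1.67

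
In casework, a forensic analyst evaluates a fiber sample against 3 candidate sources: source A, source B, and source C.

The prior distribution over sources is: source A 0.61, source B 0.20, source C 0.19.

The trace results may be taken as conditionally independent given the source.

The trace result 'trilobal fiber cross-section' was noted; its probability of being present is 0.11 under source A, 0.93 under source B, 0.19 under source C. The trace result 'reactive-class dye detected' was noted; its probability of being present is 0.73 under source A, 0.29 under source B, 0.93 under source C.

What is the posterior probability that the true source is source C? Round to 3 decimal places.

0.246

Multiply each prior by the joint likelihood of the trace result pattern:
  source A: 0.61 × 0.11 × 0.73 = 0.048983
  source B: 0.20 × 0.93 × 0.29 = 0.05394
  source C: 0.19 × 0.19 × 0.93 = 0.033573
Normalizing constant Z = 0.048983 + 0.05394 + 0.033573 = 0.1365.
P(source C | evidence) = 0.033573 / 0.1365 ≈ 0.246.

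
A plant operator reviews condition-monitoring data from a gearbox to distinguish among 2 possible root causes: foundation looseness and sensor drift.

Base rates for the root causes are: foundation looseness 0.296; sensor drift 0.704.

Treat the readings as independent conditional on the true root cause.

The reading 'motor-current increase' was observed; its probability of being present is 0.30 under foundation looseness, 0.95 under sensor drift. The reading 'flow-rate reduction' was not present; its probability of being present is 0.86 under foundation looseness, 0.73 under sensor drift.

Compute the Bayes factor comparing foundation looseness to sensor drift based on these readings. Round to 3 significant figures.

0.164

The Bayes factor is the ratio of the joint likelihoods of the reading pattern under the two hypotheses (using 1 − P(present | H) for each absent reading).
  foundation looseness: 0.30 × (1 − 0.86) = 0.042
  sensor drift: 0.95 × (1 − 0.73) = 0.2565
Bayes factor = 0.042 / 0.2565 ≈ 0.164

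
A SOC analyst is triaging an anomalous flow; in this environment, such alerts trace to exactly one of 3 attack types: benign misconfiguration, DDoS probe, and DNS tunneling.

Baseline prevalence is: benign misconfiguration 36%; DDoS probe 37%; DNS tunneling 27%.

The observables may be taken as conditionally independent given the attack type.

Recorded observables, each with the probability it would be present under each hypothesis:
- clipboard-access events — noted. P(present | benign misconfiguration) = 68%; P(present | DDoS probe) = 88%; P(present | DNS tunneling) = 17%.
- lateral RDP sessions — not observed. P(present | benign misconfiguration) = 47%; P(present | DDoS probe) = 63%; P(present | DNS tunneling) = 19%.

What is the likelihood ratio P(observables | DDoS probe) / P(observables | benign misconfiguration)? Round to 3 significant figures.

Joint likelihood of the observable pattern under each hypothesis (using 1 − P(present | H) for each absent observable):
  DDoS probe: 0.88 × (1 − 0.63) = 0.3256
  benign misconfiguration: 0.68 × (1 − 0.47) = 0.3604
Bayes factor = 0.3256 / 0.3604 ≈ 0.903

0.903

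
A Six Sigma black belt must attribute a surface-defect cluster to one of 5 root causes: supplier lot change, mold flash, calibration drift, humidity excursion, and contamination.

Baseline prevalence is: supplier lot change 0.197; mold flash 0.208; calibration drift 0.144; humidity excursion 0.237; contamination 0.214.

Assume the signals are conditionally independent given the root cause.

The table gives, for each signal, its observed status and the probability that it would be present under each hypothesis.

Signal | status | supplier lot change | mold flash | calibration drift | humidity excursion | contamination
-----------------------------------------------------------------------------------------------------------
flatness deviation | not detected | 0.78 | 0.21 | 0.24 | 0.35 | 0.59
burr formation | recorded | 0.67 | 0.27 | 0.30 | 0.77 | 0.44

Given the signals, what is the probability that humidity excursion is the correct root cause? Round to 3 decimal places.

0.450

For each hypothesis, the unnormalized posterior weight is prior × product of the signal likelihoods (using 1 − P(present | H) for each absent signal):
  supplier lot change: 0.197 × (1 − 0.78) × 0.67 = 0.029038
  mold flash: 0.208 × (1 − 0.21) × 0.27 = 0.044366
  calibration drift: 0.144 × (1 − 0.24) × 0.30 = 0.032832
  humidity excursion: 0.237 × (1 − 0.35) × 0.77 = 0.11862
  contamination: 0.214 × (1 − 0.59) × 0.44 = 0.038606
Marginal likelihood of the evidence = 0.26346.
P(humidity excursion | evidence) = 0.11862 / 0.26346 ≈ 0.450.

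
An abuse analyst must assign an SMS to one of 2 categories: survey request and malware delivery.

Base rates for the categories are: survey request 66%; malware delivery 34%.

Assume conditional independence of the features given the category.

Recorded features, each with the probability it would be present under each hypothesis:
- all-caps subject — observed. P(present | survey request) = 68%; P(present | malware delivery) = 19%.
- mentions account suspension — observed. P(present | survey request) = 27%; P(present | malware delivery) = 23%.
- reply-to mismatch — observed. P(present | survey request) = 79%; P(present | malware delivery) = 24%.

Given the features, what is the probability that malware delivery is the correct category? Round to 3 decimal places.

Multiply each prior by the joint likelihood of the feature pattern:
  survey request: 0.66 × 0.68 × 0.27 × 0.79 = 0.095729
  malware delivery: 0.34 × 0.19 × 0.23 × 0.24 = 0.0035659
The unnormalized weights sum to 0.099295.
P(malware delivery | evidence) = 0.0035659 / 0.099295 ≈ 0.036.

0.036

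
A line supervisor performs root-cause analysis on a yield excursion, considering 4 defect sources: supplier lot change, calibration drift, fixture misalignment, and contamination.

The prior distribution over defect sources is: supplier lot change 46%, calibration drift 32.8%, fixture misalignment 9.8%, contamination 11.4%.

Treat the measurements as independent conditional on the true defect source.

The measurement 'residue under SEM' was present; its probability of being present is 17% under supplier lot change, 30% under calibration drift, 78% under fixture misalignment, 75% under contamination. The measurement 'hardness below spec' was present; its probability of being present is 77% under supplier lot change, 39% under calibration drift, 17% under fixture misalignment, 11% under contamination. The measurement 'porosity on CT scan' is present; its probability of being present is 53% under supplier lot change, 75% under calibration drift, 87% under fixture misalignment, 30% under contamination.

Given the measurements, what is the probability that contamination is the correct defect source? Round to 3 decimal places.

By Bayes' rule with conditional independence, the unnormalized weight for each hypothesis is prior × ∏ likelihoods:
  supplier lot change: 0.460 × 0.17 × 0.77 × 0.53 = 0.031913
  calibration drift: 0.328 × 0.30 × 0.39 × 0.75 = 0.028782
  fixture misalignment: 0.098 × 0.78 × 0.17 × 0.87 = 0.011305
  contamination: 0.114 × 0.75 × 0.11 × 0.30 = 0.0028215
The unnormalized weights sum to 0.074822.
P(contamination | evidence) = 0.0028215 / 0.074822 ≈ 0.038.

0.038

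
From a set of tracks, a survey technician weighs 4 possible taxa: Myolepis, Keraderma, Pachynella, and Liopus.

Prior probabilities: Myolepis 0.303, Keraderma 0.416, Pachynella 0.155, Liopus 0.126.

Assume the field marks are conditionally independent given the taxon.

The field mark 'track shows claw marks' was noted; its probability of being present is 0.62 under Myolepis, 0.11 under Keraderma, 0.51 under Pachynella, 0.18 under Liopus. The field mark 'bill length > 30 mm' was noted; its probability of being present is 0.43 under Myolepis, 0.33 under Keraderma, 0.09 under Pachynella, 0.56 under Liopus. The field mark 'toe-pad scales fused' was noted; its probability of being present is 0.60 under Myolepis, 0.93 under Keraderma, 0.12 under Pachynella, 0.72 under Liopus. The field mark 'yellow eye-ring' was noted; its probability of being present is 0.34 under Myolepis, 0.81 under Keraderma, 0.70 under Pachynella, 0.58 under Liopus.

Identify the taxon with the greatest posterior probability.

Myolepis

Multiply each prior by the joint likelihood of the field mark pattern:
  Myolepis: 0.303 × 0.62 × 0.43 × 0.60 × 0.34 = 0.016479
  Keraderma: 0.416 × 0.11 × 0.33 × 0.93 × 0.81 = 0.011375
  Pachynella: 0.155 × 0.51 × 0.09 × 0.12 × 0.70 = 0.00059762
  Liopus: 0.126 × 0.18 × 0.56 × 0.72 × 0.58 = 0.0053039
Marginal likelihood of the evidence = 0.033756.
P(Myolepis | evidence) ≈ 0.016479 / 0.033756 ≈ 0.488
P(Keraderma | evidence) ≈ 0.011375 / 0.033756 ≈ 0.337
P(Pachynella | evidence) ≈ 0.00059762 / 0.033756 ≈ 0.018
P(Liopus | evidence) ≈ 0.0053039 / 0.033756 ≈ 0.157
The largest is 0.488, so Myolepis is most probable.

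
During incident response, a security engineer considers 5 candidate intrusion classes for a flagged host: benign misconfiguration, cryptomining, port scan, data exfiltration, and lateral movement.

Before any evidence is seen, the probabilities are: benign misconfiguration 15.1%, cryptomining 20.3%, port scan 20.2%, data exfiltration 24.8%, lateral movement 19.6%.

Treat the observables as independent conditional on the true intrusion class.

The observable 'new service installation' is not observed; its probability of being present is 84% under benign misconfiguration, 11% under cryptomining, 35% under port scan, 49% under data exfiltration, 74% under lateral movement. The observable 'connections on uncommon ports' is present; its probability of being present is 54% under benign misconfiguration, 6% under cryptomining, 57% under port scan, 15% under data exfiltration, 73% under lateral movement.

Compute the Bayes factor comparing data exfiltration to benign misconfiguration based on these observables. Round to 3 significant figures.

The Bayes factor is the ratio of the joint likelihoods of the observable pattern under the two hypotheses (using 1 − P(present | H) for each absent observable).
  data exfiltration: (1 − 0.49) × 0.15 = 0.0765
  benign misconfiguration: (1 − 0.84) × 0.54 = 0.0864
Bayes factor = 0.0765 / 0.0864 ≈ 0.885

0.885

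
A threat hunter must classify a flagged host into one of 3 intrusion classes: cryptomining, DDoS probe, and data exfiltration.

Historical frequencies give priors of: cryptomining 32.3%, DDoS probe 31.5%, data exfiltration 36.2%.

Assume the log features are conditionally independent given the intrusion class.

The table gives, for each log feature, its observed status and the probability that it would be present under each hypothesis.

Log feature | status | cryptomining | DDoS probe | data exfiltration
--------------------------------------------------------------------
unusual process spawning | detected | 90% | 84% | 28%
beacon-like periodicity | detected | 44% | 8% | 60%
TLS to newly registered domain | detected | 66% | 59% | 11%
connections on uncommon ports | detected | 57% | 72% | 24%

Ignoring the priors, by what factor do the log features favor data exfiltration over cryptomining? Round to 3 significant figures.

Joint likelihood of the log feature pattern under each hypothesis:
  data exfiltration: 0.28 × 0.60 × 0.11 × 0.24 = 0.0044352
  cryptomining: 0.90 × 0.44 × 0.66 × 0.57 = 0.14898
Bayes factor = 0.0044352 / 0.14898 ≈ 0.0298

0.0298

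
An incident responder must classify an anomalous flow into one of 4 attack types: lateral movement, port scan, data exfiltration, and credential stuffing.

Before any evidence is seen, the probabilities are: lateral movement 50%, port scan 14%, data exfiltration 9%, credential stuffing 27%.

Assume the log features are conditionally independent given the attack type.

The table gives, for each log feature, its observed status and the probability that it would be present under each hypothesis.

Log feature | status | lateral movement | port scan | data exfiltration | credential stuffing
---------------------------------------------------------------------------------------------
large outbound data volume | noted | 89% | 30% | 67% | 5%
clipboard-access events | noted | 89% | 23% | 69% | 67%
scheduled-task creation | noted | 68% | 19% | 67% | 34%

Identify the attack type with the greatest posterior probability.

Multiply each prior by the joint likelihood of the log feature pattern:
  lateral movement: 0.50 × 0.89 × 0.89 × 0.68 = 0.26931
  port scan: 0.14 × 0.30 × 0.23 × 0.19 = 0.0018354
  data exfiltration: 0.09 × 0.67 × 0.69 × 0.67 = 0.027877
  credential stuffing: 0.27 × 0.05 × 0.67 × 0.34 = 0.0030753
Marginal likelihood of the evidence = 0.3021.
P(lateral movement | evidence) ≈ 0.26931 / 0.3021 ≈ 0.891
P(port scan | evidence) ≈ 0.0018354 / 0.3021 ≈ 0.006
P(data exfiltration | evidence) ≈ 0.027877 / 0.3021 ≈ 0.092
P(credential stuffing | evidence) ≈ 0.0030753 / 0.3021 ≈ 0.010
The largest is 0.891, so lateral movement is most probable.

lateral movement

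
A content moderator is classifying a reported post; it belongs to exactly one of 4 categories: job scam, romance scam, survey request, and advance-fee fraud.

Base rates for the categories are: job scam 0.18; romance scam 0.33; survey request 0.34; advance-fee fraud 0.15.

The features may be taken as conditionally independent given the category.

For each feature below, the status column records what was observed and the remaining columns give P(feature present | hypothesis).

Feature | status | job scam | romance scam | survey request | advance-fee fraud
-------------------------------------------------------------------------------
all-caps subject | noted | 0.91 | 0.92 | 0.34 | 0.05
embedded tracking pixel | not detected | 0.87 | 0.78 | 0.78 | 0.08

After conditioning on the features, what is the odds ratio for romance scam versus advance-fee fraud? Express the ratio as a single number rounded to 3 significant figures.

9.68

Posterior odds equal prior odds times the likelihood ratio; only the two competing hypotheses matter (using 1 − P(present | H) for each absent feature).
  romance scam: 0.33 × 0.92 × (1 − 0.78) = 0.066792
  advance-fee fraud: 0.15 × 0.05 × (1 − 0.08) = 0.0069
Odds(romance scam : advance-fee fraud) = 0.066792 / 0.0069 ≈ 9.68.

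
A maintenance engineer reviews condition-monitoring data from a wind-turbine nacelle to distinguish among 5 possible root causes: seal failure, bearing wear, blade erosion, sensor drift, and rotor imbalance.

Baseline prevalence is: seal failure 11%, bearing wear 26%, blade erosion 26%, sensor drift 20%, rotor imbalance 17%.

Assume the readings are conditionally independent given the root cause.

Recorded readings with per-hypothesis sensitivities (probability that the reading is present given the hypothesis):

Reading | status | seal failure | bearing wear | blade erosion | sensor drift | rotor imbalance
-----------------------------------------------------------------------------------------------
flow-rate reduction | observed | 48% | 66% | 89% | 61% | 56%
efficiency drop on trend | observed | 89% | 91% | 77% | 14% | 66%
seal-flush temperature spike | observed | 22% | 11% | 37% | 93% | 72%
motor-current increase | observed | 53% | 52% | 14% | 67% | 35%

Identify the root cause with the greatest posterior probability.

By Bayes' rule with conditional independence, the unnormalized weight for each hypothesis is prior × ∏ likelihoods:
  seal failure: 0.11 × 0.48 × 0.89 × 0.22 × 0.53 = 0.0054793
  bearing wear: 0.26 × 0.66 × 0.91 × 0.11 × 0.52 = 0.0089321
  blade erosion: 0.26 × 0.89 × 0.77 × 0.37 × 0.14 = 0.0092296
  sensor drift: 0.20 × 0.61 × 0.14 × 0.93 × 0.67 = 0.010643
  rotor imbalance: 0.17 × 0.56 × 0.66 × 0.72 × 0.35 = 0.015834
The unnormalized weights sum to 0.050117.
P(seal failure | evidence) ≈ 0.0054793 / 0.050117 ≈ 0.109
P(bearing wear | evidence) ≈ 0.0089321 / 0.050117 ≈ 0.178
P(blade erosion | evidence) ≈ 0.0092296 / 0.050117 ≈ 0.184
P(sensor drift | evidence) ≈ 0.010643 / 0.050117 ≈ 0.212
P(rotor imbalance | evidence) ≈ 0.015834 / 0.050117 ≈ 0.316
The largest is 0.316, so rotor imbalance is most probable.

rotor imbalance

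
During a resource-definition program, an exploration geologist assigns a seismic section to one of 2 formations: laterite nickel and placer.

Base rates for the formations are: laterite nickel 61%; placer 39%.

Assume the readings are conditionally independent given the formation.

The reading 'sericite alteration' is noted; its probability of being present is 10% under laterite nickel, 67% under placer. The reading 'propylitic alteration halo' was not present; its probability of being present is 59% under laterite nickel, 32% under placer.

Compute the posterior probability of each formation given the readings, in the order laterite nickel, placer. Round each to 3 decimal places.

By Bayes' rule with conditional independence, the unnormalized weight for each hypothesis is prior × ∏ likelihoods (using 1 − P(present | H) for each absent reading):
  laterite nickel: 0.61 × 0.10 × (1 − 0.59) = 0.02501
  placer: 0.39 × 0.67 × (1 − 0.32) = 0.17768
Marginal likelihood of the evidence = 0.20269.
P(laterite nickel | evidence) = 0.02501 / 0.20269 ≈ 0.123
P(placer | evidence) = 0.17768 / 0.20269 ≈ 0.877

0.123, 0.877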